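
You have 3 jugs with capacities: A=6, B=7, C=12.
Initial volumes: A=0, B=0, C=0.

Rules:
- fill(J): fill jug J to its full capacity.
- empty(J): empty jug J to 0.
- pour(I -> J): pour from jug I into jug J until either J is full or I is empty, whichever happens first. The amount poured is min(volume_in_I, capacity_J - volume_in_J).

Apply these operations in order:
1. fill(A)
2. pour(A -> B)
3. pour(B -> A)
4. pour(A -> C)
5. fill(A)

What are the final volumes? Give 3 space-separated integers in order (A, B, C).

Step 1: fill(A) -> (A=6 B=0 C=0)
Step 2: pour(A -> B) -> (A=0 B=6 C=0)
Step 3: pour(B -> A) -> (A=6 B=0 C=0)
Step 4: pour(A -> C) -> (A=0 B=0 C=6)
Step 5: fill(A) -> (A=6 B=0 C=6)

Answer: 6 0 6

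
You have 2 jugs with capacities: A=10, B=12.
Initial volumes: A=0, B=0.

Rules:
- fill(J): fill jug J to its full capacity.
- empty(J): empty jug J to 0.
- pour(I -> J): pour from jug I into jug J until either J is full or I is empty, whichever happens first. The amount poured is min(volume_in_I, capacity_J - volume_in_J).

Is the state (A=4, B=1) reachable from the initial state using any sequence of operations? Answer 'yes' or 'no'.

BFS explored all 22 reachable states.
Reachable set includes: (0,0), (0,2), (0,4), (0,6), (0,8), (0,10), (0,12), (2,0), (2,12), (4,0), (4,12), (6,0) ...
Target (A=4, B=1) not in reachable set → no.

Answer: no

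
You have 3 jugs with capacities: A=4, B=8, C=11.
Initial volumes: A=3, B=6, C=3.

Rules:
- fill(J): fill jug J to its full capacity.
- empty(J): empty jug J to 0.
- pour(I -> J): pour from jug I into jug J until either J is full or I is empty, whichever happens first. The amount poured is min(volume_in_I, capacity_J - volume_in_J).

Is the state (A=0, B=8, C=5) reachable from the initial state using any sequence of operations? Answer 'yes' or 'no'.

BFS from (A=3, B=6, C=3):
  1. fill(A) -> (A=4 B=6 C=3)
  2. pour(A -> B) -> (A=2 B=8 C=3)
  3. pour(A -> C) -> (A=0 B=8 C=5)
Target reached → yes.

Answer: yes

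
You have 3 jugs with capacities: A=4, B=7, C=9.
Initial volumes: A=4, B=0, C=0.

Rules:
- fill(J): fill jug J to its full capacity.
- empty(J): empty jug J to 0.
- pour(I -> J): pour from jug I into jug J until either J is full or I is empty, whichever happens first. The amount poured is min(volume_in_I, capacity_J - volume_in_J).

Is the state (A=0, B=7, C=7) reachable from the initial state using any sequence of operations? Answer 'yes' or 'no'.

BFS from (A=4, B=0, C=0):
  1. empty(A) -> (A=0 B=0 C=0)
  2. fill(B) -> (A=0 B=7 C=0)
  3. pour(B -> C) -> (A=0 B=0 C=7)
  4. fill(B) -> (A=0 B=7 C=7)
Target reached → yes.

Answer: yes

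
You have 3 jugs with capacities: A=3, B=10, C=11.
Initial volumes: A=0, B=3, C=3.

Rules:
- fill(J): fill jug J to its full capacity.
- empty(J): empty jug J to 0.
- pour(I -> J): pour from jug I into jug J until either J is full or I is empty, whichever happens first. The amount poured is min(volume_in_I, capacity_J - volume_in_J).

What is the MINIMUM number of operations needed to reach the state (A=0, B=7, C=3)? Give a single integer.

Answer: 3

Derivation:
BFS from (A=0, B=3, C=3). One shortest path:
  1. fill(B) -> (A=0 B=10 C=3)
  2. pour(B -> A) -> (A=3 B=7 C=3)
  3. empty(A) -> (A=0 B=7 C=3)
Reached target in 3 moves.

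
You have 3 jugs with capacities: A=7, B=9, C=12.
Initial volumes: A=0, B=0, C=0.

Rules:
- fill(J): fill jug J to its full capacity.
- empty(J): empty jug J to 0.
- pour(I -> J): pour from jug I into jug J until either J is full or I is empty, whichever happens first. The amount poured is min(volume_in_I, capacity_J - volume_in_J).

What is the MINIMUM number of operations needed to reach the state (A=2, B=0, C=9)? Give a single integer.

Answer: 6

Derivation:
BFS from (A=0, B=0, C=0). One shortest path:
  1. fill(B) -> (A=0 B=9 C=0)
  2. pour(B -> A) -> (A=7 B=2 C=0)
  3. empty(A) -> (A=0 B=2 C=0)
  4. pour(B -> A) -> (A=2 B=0 C=0)
  5. fill(B) -> (A=2 B=9 C=0)
  6. pour(B -> C) -> (A=2 B=0 C=9)
Reached target in 6 moves.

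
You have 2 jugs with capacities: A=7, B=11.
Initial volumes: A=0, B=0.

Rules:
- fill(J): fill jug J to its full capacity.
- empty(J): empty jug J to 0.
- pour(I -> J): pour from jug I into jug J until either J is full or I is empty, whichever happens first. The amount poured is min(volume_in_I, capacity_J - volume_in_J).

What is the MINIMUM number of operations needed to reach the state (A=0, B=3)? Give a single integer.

BFS from (A=0, B=0). One shortest path:
  1. fill(A) -> (A=7 B=0)
  2. pour(A -> B) -> (A=0 B=7)
  3. fill(A) -> (A=7 B=7)
  4. pour(A -> B) -> (A=3 B=11)
  5. empty(B) -> (A=3 B=0)
  6. pour(A -> B) -> (A=0 B=3)
Reached target in 6 moves.

Answer: 6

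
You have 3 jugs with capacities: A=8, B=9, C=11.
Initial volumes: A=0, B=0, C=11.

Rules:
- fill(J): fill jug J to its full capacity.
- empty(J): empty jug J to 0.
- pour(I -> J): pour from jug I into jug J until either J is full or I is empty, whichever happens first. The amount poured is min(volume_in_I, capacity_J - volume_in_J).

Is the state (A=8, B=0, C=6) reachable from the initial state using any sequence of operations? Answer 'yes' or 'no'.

BFS from (A=0, B=0, C=11):
  1. pour(C -> A) -> (A=8 B=0 C=3)
  2. empty(A) -> (A=0 B=0 C=3)
  3. pour(C -> A) -> (A=3 B=0 C=0)
  4. fill(C) -> (A=3 B=0 C=11)
  5. pour(C -> A) -> (A=8 B=0 C=6)
Target reached → yes.

Answer: yes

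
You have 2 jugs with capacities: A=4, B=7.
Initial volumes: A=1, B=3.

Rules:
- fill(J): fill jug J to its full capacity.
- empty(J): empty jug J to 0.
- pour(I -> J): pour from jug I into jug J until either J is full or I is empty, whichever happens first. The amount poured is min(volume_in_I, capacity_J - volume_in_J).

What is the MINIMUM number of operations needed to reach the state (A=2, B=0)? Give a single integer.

BFS from (A=1, B=3). One shortest path:
  1. empty(B) -> (A=1 B=0)
  2. pour(A -> B) -> (A=0 B=1)
  3. fill(A) -> (A=4 B=1)
  4. pour(A -> B) -> (A=0 B=5)
  5. fill(A) -> (A=4 B=5)
  6. pour(A -> B) -> (A=2 B=7)
  7. empty(B) -> (A=2 B=0)
Reached target in 7 moves.

Answer: 7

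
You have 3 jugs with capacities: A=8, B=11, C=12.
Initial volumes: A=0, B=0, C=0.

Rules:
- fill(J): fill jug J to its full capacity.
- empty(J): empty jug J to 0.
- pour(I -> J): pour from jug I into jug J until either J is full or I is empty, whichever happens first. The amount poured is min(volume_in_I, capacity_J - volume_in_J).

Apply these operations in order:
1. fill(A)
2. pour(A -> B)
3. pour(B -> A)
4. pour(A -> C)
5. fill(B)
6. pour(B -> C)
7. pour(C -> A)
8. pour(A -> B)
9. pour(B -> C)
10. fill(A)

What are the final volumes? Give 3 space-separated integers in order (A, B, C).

Answer: 8 3 12

Derivation:
Step 1: fill(A) -> (A=8 B=0 C=0)
Step 2: pour(A -> B) -> (A=0 B=8 C=0)
Step 3: pour(B -> A) -> (A=8 B=0 C=0)
Step 4: pour(A -> C) -> (A=0 B=0 C=8)
Step 5: fill(B) -> (A=0 B=11 C=8)
Step 6: pour(B -> C) -> (A=0 B=7 C=12)
Step 7: pour(C -> A) -> (A=8 B=7 C=4)
Step 8: pour(A -> B) -> (A=4 B=11 C=4)
Step 9: pour(B -> C) -> (A=4 B=3 C=12)
Step 10: fill(A) -> (A=8 B=3 C=12)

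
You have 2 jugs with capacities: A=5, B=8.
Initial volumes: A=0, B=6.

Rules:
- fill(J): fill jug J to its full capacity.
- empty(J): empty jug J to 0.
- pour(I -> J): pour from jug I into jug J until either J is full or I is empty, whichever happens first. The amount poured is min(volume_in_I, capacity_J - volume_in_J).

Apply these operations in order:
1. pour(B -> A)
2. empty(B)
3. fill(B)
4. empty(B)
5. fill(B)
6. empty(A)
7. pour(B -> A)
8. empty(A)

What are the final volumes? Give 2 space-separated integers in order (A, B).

Answer: 0 3

Derivation:
Step 1: pour(B -> A) -> (A=5 B=1)
Step 2: empty(B) -> (A=5 B=0)
Step 3: fill(B) -> (A=5 B=8)
Step 4: empty(B) -> (A=5 B=0)
Step 5: fill(B) -> (A=5 B=8)
Step 6: empty(A) -> (A=0 B=8)
Step 7: pour(B -> A) -> (A=5 B=3)
Step 8: empty(A) -> (A=0 B=3)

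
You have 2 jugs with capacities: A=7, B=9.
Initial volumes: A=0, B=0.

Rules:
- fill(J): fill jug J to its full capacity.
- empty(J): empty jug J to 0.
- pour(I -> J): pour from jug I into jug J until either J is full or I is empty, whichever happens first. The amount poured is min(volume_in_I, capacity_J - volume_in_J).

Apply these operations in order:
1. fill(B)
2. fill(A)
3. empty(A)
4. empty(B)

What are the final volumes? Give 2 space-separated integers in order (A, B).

Step 1: fill(B) -> (A=0 B=9)
Step 2: fill(A) -> (A=7 B=9)
Step 3: empty(A) -> (A=0 B=9)
Step 4: empty(B) -> (A=0 B=0)

Answer: 0 0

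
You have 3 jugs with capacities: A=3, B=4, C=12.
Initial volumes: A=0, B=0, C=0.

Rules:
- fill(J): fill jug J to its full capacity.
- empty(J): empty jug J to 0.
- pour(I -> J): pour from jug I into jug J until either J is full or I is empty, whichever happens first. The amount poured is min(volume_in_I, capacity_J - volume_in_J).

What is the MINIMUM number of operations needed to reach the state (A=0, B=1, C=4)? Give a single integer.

BFS from (A=0, B=0, C=0). One shortest path:
  1. fill(B) -> (A=0 B=4 C=0)
  2. pour(B -> C) -> (A=0 B=0 C=4)
  3. fill(B) -> (A=0 B=4 C=4)
  4. pour(B -> A) -> (A=3 B=1 C=4)
  5. empty(A) -> (A=0 B=1 C=4)
Reached target in 5 moves.

Answer: 5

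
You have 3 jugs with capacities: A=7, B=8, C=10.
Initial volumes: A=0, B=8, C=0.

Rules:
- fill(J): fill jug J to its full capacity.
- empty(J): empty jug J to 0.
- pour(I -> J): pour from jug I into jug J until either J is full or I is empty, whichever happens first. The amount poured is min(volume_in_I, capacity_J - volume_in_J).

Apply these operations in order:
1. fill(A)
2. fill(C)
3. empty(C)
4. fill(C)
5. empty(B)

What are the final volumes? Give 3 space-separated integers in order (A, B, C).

Step 1: fill(A) -> (A=7 B=8 C=0)
Step 2: fill(C) -> (A=7 B=8 C=10)
Step 3: empty(C) -> (A=7 B=8 C=0)
Step 4: fill(C) -> (A=7 B=8 C=10)
Step 5: empty(B) -> (A=7 B=0 C=10)

Answer: 7 0 10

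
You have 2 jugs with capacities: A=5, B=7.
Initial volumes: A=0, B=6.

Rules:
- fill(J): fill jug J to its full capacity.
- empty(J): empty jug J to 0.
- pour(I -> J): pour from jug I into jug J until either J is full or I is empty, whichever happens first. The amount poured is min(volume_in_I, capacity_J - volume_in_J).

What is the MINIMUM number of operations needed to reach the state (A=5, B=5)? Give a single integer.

Answer: 4

Derivation:
BFS from (A=0, B=6). One shortest path:
  1. fill(A) -> (A=5 B=6)
  2. empty(B) -> (A=5 B=0)
  3. pour(A -> B) -> (A=0 B=5)
  4. fill(A) -> (A=5 B=5)
Reached target in 4 moves.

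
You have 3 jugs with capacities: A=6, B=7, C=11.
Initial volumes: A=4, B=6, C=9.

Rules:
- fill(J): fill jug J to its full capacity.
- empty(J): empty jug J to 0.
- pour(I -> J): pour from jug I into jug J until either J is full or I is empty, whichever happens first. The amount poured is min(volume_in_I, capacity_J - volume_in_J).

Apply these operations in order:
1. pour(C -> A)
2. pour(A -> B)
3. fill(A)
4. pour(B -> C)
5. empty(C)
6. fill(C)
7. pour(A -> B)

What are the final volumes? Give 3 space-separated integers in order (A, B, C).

Step 1: pour(C -> A) -> (A=6 B=6 C=7)
Step 2: pour(A -> B) -> (A=5 B=7 C=7)
Step 3: fill(A) -> (A=6 B=7 C=7)
Step 4: pour(B -> C) -> (A=6 B=3 C=11)
Step 5: empty(C) -> (A=6 B=3 C=0)
Step 6: fill(C) -> (A=6 B=3 C=11)
Step 7: pour(A -> B) -> (A=2 B=7 C=11)

Answer: 2 7 11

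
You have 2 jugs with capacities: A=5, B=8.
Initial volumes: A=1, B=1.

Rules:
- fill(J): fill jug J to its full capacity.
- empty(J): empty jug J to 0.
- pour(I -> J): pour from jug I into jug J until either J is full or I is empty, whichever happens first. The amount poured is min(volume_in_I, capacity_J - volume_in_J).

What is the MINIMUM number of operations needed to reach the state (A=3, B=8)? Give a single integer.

BFS from (A=1, B=1). One shortest path:
  1. fill(A) -> (A=5 B=1)
  2. pour(A -> B) -> (A=0 B=6)
  3. fill(A) -> (A=5 B=6)
  4. pour(A -> B) -> (A=3 B=8)
Reached target in 4 moves.

Answer: 4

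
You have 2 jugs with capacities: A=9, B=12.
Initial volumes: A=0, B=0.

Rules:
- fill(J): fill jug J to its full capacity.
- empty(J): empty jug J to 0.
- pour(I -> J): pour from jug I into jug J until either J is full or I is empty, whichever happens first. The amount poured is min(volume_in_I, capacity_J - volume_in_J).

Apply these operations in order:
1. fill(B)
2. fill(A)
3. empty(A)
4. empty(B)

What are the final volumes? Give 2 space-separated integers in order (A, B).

Step 1: fill(B) -> (A=0 B=12)
Step 2: fill(A) -> (A=9 B=12)
Step 3: empty(A) -> (A=0 B=12)
Step 4: empty(B) -> (A=0 B=0)

Answer: 0 0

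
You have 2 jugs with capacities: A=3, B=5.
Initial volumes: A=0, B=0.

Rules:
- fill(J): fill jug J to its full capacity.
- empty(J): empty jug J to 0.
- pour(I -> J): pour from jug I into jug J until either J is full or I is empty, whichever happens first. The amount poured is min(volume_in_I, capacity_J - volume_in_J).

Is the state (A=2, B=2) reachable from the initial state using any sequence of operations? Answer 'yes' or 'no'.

BFS explored all 16 reachable states.
Reachable set includes: (0,0), (0,1), (0,2), (0,3), (0,4), (0,5), (1,0), (1,5), (2,0), (2,5), (3,0), (3,1) ...
Target (A=2, B=2) not in reachable set → no.

Answer: no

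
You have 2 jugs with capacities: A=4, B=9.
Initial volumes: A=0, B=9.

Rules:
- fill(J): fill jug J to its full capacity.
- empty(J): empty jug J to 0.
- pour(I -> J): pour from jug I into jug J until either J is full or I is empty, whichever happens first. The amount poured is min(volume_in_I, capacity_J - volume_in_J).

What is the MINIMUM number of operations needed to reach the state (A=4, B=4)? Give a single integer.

Answer: 4

Derivation:
BFS from (A=0, B=9). One shortest path:
  1. fill(A) -> (A=4 B=9)
  2. empty(B) -> (A=4 B=0)
  3. pour(A -> B) -> (A=0 B=4)
  4. fill(A) -> (A=4 B=4)
Reached target in 4 moves.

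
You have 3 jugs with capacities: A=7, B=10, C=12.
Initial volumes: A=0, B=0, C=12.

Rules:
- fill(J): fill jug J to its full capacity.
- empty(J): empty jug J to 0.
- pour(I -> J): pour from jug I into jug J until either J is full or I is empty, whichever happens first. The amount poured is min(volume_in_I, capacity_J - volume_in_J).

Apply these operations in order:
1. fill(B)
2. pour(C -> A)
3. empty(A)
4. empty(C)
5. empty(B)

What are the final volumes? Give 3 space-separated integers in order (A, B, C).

Answer: 0 0 0

Derivation:
Step 1: fill(B) -> (A=0 B=10 C=12)
Step 2: pour(C -> A) -> (A=7 B=10 C=5)
Step 3: empty(A) -> (A=0 B=10 C=5)
Step 4: empty(C) -> (A=0 B=10 C=0)
Step 5: empty(B) -> (A=0 B=0 C=0)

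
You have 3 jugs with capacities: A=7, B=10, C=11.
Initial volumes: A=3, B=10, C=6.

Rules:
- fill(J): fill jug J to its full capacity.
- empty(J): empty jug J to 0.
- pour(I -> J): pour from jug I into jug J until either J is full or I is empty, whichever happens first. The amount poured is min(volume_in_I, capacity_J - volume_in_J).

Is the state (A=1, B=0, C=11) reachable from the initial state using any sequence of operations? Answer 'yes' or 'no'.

BFS from (A=3, B=10, C=6):
  1. pour(B -> A) -> (A=7 B=6 C=6)
  2. empty(A) -> (A=0 B=6 C=6)
  3. pour(B -> A) -> (A=6 B=0 C=6)
  4. pour(A -> C) -> (A=1 B=0 C=11)
Target reached → yes.

Answer: yes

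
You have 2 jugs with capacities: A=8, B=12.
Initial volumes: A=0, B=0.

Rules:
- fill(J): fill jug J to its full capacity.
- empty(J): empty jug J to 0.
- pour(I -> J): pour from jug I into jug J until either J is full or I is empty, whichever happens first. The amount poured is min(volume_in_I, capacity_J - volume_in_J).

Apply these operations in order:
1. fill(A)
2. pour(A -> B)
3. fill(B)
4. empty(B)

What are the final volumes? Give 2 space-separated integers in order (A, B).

Answer: 0 0

Derivation:
Step 1: fill(A) -> (A=8 B=0)
Step 2: pour(A -> B) -> (A=0 B=8)
Step 3: fill(B) -> (A=0 B=12)
Step 4: empty(B) -> (A=0 B=0)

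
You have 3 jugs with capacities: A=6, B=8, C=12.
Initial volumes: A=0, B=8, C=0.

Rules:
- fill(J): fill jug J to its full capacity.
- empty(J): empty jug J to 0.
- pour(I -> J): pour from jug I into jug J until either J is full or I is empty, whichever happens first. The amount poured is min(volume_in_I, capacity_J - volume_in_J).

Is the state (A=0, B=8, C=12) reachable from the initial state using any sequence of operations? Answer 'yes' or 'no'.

BFS from (A=0, B=8, C=0):
  1. fill(C) -> (A=0 B=8 C=12)
Target reached → yes.

Answer: yes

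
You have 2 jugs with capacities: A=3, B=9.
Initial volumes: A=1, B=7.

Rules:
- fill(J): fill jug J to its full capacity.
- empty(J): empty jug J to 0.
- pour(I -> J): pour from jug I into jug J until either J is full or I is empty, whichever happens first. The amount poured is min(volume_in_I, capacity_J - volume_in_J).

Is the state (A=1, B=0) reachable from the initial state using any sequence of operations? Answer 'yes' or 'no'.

Answer: yes

Derivation:
BFS from (A=1, B=7):
  1. empty(B) -> (A=1 B=0)
Target reached → yes.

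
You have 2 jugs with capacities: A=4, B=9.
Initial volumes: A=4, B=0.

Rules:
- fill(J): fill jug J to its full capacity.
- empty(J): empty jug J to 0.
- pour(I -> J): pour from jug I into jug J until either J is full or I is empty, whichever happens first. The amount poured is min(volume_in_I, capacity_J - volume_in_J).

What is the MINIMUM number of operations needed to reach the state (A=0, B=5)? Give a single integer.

Answer: 4

Derivation:
BFS from (A=4, B=0). One shortest path:
  1. empty(A) -> (A=0 B=0)
  2. fill(B) -> (A=0 B=9)
  3. pour(B -> A) -> (A=4 B=5)
  4. empty(A) -> (A=0 B=5)
Reached target in 4 moves.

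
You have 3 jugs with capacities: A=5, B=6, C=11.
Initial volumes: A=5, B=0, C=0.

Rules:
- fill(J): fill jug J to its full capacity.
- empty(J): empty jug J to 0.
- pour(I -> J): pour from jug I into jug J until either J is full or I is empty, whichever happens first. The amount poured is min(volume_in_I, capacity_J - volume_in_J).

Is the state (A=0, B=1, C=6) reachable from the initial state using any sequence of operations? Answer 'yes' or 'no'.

BFS from (A=5, B=0, C=0):
  1. empty(A) -> (A=0 B=0 C=0)
  2. fill(B) -> (A=0 B=6 C=0)
  3. pour(B -> C) -> (A=0 B=0 C=6)
  4. fill(B) -> (A=0 B=6 C=6)
  5. pour(B -> A) -> (A=5 B=1 C=6)
  6. empty(A) -> (A=0 B=1 C=6)
Target reached → yes.

Answer: yes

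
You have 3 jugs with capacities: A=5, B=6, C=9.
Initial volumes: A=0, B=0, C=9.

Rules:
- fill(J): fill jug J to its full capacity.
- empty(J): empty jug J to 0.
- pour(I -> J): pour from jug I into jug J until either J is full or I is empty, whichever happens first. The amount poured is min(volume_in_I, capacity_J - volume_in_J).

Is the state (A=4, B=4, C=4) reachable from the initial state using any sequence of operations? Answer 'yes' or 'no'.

Answer: no

Derivation:
BFS explored all 260 reachable states.
Reachable set includes: (0,0,0), (0,0,1), (0,0,2), (0,0,3), (0,0,4), (0,0,5), (0,0,6), (0,0,7), (0,0,8), (0,0,9), (0,1,0), (0,1,1) ...
Target (A=4, B=4, C=4) not in reachable set → no.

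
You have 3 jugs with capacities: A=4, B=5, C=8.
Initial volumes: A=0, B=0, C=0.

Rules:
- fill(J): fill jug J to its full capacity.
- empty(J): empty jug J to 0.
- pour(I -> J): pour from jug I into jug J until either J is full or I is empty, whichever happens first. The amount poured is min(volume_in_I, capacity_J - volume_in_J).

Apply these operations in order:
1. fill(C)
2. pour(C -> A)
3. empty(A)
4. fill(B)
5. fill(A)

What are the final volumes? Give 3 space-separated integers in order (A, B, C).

Step 1: fill(C) -> (A=0 B=0 C=8)
Step 2: pour(C -> A) -> (A=4 B=0 C=4)
Step 3: empty(A) -> (A=0 B=0 C=4)
Step 4: fill(B) -> (A=0 B=5 C=4)
Step 5: fill(A) -> (A=4 B=5 C=4)

Answer: 4 5 4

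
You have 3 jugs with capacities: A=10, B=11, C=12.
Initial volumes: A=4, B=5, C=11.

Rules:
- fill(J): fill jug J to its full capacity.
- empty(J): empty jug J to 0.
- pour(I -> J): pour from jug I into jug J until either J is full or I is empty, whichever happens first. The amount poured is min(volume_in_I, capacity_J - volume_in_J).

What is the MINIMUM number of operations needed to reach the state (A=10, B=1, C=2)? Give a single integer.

Answer: 6

Derivation:
BFS from (A=4, B=5, C=11). One shortest path:
  1. empty(A) -> (A=0 B=5 C=11)
  2. fill(B) -> (A=0 B=11 C=11)
  3. fill(C) -> (A=0 B=11 C=12)
  4. pour(B -> A) -> (A=10 B=1 C=12)
  5. empty(A) -> (A=0 B=1 C=12)
  6. pour(C -> A) -> (A=10 B=1 C=2)
Reached target in 6 moves.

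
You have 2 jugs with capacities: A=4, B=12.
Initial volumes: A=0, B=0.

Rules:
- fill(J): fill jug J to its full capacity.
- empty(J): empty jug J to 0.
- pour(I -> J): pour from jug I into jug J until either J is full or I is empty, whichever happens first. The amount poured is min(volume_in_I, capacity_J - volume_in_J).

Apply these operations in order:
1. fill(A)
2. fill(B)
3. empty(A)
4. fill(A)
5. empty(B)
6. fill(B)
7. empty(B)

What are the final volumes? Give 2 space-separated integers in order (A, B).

Answer: 4 0

Derivation:
Step 1: fill(A) -> (A=4 B=0)
Step 2: fill(B) -> (A=4 B=12)
Step 3: empty(A) -> (A=0 B=12)
Step 4: fill(A) -> (A=4 B=12)
Step 5: empty(B) -> (A=4 B=0)
Step 6: fill(B) -> (A=4 B=12)
Step 7: empty(B) -> (A=4 B=0)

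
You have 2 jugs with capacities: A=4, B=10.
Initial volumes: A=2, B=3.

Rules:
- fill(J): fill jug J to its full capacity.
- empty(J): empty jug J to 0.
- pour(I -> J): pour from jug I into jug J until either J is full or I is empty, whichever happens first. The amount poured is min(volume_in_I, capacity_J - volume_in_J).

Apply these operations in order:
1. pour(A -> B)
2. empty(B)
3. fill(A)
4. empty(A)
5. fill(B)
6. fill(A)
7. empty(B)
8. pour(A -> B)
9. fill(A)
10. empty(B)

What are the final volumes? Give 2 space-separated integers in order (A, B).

Step 1: pour(A -> B) -> (A=0 B=5)
Step 2: empty(B) -> (A=0 B=0)
Step 3: fill(A) -> (A=4 B=0)
Step 4: empty(A) -> (A=0 B=0)
Step 5: fill(B) -> (A=0 B=10)
Step 6: fill(A) -> (A=4 B=10)
Step 7: empty(B) -> (A=4 B=0)
Step 8: pour(A -> B) -> (A=0 B=4)
Step 9: fill(A) -> (A=4 B=4)
Step 10: empty(B) -> (A=4 B=0)

Answer: 4 0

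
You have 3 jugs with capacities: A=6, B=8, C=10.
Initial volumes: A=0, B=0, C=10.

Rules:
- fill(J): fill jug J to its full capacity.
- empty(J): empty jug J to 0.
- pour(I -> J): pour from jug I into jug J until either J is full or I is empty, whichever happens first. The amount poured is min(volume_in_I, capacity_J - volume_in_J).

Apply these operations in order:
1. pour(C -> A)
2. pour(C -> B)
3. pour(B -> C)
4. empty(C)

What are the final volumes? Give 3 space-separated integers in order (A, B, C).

Step 1: pour(C -> A) -> (A=6 B=0 C=4)
Step 2: pour(C -> B) -> (A=6 B=4 C=0)
Step 3: pour(B -> C) -> (A=6 B=0 C=4)
Step 4: empty(C) -> (A=6 B=0 C=0)

Answer: 6 0 0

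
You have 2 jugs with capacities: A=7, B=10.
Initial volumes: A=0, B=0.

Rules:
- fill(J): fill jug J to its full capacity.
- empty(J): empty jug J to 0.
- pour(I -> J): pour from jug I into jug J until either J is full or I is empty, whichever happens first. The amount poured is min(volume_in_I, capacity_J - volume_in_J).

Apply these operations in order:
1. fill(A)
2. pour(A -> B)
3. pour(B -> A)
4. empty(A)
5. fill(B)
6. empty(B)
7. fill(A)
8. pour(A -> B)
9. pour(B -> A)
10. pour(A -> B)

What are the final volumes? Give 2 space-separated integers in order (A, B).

Answer: 0 7

Derivation:
Step 1: fill(A) -> (A=7 B=0)
Step 2: pour(A -> B) -> (A=0 B=7)
Step 3: pour(B -> A) -> (A=7 B=0)
Step 4: empty(A) -> (A=0 B=0)
Step 5: fill(B) -> (A=0 B=10)
Step 6: empty(B) -> (A=0 B=0)
Step 7: fill(A) -> (A=7 B=0)
Step 8: pour(A -> B) -> (A=0 B=7)
Step 9: pour(B -> A) -> (A=7 B=0)
Step 10: pour(A -> B) -> (A=0 B=7)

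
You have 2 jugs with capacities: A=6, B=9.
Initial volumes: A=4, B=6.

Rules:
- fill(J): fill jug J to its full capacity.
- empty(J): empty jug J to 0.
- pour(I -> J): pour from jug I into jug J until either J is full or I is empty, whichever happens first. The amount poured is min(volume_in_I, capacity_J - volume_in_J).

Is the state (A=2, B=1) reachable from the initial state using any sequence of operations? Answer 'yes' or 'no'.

Answer: no

Derivation:
BFS explored all 21 reachable states.
Reachable set includes: (0,0), (0,1), (0,3), (0,4), (0,6), (0,7), (0,9), (1,0), (1,9), (3,0), (3,9), (4,0) ...
Target (A=2, B=1) not in reachable set → no.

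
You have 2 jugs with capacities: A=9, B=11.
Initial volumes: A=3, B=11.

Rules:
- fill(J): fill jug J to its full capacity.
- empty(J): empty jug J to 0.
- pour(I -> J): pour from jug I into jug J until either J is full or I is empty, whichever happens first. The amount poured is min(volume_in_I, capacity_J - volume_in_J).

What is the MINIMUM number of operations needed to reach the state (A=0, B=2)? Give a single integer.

BFS from (A=3, B=11). One shortest path:
  1. empty(A) -> (A=0 B=11)
  2. pour(B -> A) -> (A=9 B=2)
  3. empty(A) -> (A=0 B=2)
Reached target in 3 moves.

Answer: 3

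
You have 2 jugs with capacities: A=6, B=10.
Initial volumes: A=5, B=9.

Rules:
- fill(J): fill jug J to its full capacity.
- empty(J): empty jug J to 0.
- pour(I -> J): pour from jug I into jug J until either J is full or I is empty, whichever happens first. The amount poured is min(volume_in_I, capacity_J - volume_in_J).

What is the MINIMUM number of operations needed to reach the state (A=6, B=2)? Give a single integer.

BFS from (A=5, B=9). One shortest path:
  1. pour(B -> A) -> (A=6 B=8)
  2. empty(A) -> (A=0 B=8)
  3. pour(B -> A) -> (A=6 B=2)
Reached target in 3 moves.

Answer: 3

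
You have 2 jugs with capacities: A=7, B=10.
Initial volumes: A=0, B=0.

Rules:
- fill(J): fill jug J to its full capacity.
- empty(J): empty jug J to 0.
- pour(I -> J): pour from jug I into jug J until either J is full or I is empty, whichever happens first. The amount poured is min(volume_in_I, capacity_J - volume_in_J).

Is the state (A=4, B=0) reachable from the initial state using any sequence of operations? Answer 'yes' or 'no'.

Answer: yes

Derivation:
BFS from (A=0, B=0):
  1. fill(A) -> (A=7 B=0)
  2. pour(A -> B) -> (A=0 B=7)
  3. fill(A) -> (A=7 B=7)
  4. pour(A -> B) -> (A=4 B=10)
  5. empty(B) -> (A=4 B=0)
Target reached → yes.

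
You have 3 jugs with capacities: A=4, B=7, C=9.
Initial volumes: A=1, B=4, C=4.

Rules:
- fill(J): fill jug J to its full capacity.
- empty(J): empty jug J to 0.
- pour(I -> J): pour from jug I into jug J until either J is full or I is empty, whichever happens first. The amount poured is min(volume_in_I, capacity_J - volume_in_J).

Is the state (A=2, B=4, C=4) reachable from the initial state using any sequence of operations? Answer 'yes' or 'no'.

BFS explored all 257 reachable states.
Reachable set includes: (0,0,0), (0,0,1), (0,0,2), (0,0,3), (0,0,4), (0,0,5), (0,0,6), (0,0,7), (0,0,8), (0,0,9), (0,1,0), (0,1,1) ...
Target (A=2, B=4, C=4) not in reachable set → no.

Answer: no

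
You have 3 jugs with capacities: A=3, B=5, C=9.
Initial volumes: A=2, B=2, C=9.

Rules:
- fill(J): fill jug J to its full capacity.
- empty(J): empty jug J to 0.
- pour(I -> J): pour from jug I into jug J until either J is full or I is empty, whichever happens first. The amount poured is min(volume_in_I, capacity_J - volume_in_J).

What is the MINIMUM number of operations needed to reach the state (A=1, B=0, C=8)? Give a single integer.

BFS from (A=2, B=2, C=9). One shortest path:
  1. empty(B) -> (A=2 B=0 C=9)
  2. pour(C -> A) -> (A=3 B=0 C=8)
  3. pour(A -> B) -> (A=0 B=3 C=8)
  4. fill(A) -> (A=3 B=3 C=8)
  5. pour(A -> B) -> (A=1 B=5 C=8)
  6. empty(B) -> (A=1 B=0 C=8)
Reached target in 6 moves.

Answer: 6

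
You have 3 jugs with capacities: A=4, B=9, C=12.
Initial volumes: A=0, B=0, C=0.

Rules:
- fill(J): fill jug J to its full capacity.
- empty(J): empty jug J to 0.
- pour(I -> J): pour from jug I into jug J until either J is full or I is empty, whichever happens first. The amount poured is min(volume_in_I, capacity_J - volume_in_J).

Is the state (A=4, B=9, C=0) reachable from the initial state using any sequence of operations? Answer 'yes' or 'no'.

Answer: yes

Derivation:
BFS from (A=0, B=0, C=0):
  1. fill(A) -> (A=4 B=0 C=0)
  2. fill(B) -> (A=4 B=9 C=0)
Target reached → yes.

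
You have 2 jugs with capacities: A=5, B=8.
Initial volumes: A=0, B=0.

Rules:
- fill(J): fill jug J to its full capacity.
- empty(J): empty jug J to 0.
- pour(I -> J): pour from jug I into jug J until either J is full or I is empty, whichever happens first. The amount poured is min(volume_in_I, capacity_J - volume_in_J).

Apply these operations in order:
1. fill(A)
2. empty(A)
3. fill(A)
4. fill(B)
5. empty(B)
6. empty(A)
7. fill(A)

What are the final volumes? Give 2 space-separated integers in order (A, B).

Answer: 5 0

Derivation:
Step 1: fill(A) -> (A=5 B=0)
Step 2: empty(A) -> (A=0 B=0)
Step 3: fill(A) -> (A=5 B=0)
Step 4: fill(B) -> (A=5 B=8)
Step 5: empty(B) -> (A=5 B=0)
Step 6: empty(A) -> (A=0 B=0)
Step 7: fill(A) -> (A=5 B=0)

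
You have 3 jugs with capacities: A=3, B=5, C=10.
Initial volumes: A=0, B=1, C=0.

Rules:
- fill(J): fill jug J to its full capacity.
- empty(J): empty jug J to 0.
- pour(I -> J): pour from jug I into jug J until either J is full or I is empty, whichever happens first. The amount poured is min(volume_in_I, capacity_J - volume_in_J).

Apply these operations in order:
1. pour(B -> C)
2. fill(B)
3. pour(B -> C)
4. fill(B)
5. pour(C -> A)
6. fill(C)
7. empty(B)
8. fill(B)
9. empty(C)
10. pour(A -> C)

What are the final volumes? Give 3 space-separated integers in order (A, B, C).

Step 1: pour(B -> C) -> (A=0 B=0 C=1)
Step 2: fill(B) -> (A=0 B=5 C=1)
Step 3: pour(B -> C) -> (A=0 B=0 C=6)
Step 4: fill(B) -> (A=0 B=5 C=6)
Step 5: pour(C -> A) -> (A=3 B=5 C=3)
Step 6: fill(C) -> (A=3 B=5 C=10)
Step 7: empty(B) -> (A=3 B=0 C=10)
Step 8: fill(B) -> (A=3 B=5 C=10)
Step 9: empty(C) -> (A=3 B=5 C=0)
Step 10: pour(A -> C) -> (A=0 B=5 C=3)

Answer: 0 5 3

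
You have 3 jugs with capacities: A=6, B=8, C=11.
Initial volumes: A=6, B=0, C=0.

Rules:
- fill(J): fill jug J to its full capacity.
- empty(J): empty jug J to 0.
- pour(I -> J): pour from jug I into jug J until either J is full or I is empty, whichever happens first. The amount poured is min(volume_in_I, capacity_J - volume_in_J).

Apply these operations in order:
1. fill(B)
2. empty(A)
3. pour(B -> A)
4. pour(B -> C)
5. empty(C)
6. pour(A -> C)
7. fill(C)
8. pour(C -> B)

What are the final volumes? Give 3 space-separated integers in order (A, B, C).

Step 1: fill(B) -> (A=6 B=8 C=0)
Step 2: empty(A) -> (A=0 B=8 C=0)
Step 3: pour(B -> A) -> (A=6 B=2 C=0)
Step 4: pour(B -> C) -> (A=6 B=0 C=2)
Step 5: empty(C) -> (A=6 B=0 C=0)
Step 6: pour(A -> C) -> (A=0 B=0 C=6)
Step 7: fill(C) -> (A=0 B=0 C=11)
Step 8: pour(C -> B) -> (A=0 B=8 C=3)

Answer: 0 8 3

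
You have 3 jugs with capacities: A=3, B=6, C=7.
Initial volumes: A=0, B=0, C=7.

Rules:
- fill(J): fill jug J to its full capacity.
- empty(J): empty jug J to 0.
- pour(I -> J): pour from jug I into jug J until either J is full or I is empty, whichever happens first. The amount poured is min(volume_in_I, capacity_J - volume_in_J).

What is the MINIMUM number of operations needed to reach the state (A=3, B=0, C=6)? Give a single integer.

BFS from (A=0, B=0, C=7). One shortest path:
  1. fill(A) -> (A=3 B=0 C=7)
  2. fill(B) -> (A=3 B=6 C=7)
  3. empty(C) -> (A=3 B=6 C=0)
  4. pour(B -> C) -> (A=3 B=0 C=6)
Reached target in 4 moves.

Answer: 4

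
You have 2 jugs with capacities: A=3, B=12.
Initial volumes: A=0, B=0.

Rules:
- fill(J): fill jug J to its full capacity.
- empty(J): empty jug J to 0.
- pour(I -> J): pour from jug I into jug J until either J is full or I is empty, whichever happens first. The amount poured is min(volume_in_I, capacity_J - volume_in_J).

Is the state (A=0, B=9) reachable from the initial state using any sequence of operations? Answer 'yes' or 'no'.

BFS from (A=0, B=0):
  1. fill(B) -> (A=0 B=12)
  2. pour(B -> A) -> (A=3 B=9)
  3. empty(A) -> (A=0 B=9)
Target reached → yes.

Answer: yes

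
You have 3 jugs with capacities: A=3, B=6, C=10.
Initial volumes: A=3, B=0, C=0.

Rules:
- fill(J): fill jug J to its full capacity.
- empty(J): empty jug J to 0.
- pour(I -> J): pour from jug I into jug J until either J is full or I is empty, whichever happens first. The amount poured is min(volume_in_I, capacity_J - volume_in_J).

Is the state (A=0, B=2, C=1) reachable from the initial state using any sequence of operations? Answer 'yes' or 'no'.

Answer: yes

Derivation:
BFS from (A=3, B=0, C=0):
  1. fill(B) -> (A=3 B=6 C=0)
  2. pour(A -> C) -> (A=0 B=6 C=3)
  3. fill(A) -> (A=3 B=6 C=3)
  4. pour(B -> C) -> (A=3 B=0 C=9)
  5. pour(A -> C) -> (A=2 B=0 C=10)
  6. pour(C -> B) -> (A=2 B=6 C=4)
  7. empty(B) -> (A=2 B=0 C=4)
  8. pour(A -> B) -> (A=0 B=2 C=4)
  9. pour(C -> A) -> (A=3 B=2 C=1)
  10. empty(A) -> (A=0 B=2 C=1)
Target reached → yes.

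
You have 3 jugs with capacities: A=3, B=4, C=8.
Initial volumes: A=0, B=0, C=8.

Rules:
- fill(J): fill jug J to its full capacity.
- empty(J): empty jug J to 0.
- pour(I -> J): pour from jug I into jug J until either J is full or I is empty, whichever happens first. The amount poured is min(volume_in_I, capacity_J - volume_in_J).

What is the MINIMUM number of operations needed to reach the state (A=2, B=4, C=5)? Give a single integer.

Answer: 4

Derivation:
BFS from (A=0, B=0, C=8). One shortest path:
  1. fill(A) -> (A=3 B=0 C=8)
  2. pour(A -> B) -> (A=0 B=3 C=8)
  3. pour(C -> A) -> (A=3 B=3 C=5)
  4. pour(A -> B) -> (A=2 B=4 C=5)
Reached target in 4 moves.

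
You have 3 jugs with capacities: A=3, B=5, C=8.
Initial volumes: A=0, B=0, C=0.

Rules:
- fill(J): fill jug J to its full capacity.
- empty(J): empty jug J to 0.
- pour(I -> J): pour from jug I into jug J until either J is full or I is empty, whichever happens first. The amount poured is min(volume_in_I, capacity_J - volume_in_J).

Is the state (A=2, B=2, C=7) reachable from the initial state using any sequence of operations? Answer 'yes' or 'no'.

Answer: no

Derivation:
BFS explored all 160 reachable states.
Reachable set includes: (0,0,0), (0,0,1), (0,0,2), (0,0,3), (0,0,4), (0,0,5), (0,0,6), (0,0,7), (0,0,8), (0,1,0), (0,1,1), (0,1,2) ...
Target (A=2, B=2, C=7) not in reachable set → no.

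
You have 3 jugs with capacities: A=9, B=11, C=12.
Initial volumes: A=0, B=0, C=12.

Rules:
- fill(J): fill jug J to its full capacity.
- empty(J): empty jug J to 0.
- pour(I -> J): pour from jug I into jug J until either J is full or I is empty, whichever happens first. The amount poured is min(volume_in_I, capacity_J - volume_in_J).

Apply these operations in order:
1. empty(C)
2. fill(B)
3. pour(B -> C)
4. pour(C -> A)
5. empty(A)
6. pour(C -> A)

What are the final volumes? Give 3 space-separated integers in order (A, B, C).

Step 1: empty(C) -> (A=0 B=0 C=0)
Step 2: fill(B) -> (A=0 B=11 C=0)
Step 3: pour(B -> C) -> (A=0 B=0 C=11)
Step 4: pour(C -> A) -> (A=9 B=0 C=2)
Step 5: empty(A) -> (A=0 B=0 C=2)
Step 6: pour(C -> A) -> (A=2 B=0 C=0)

Answer: 2 0 0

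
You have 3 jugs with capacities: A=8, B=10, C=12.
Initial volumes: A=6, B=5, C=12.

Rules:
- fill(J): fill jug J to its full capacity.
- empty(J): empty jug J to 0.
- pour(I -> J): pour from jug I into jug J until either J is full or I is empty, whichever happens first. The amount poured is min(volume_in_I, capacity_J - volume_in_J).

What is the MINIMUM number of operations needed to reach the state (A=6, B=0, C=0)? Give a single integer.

Answer: 2

Derivation:
BFS from (A=6, B=5, C=12). One shortest path:
  1. empty(B) -> (A=6 B=0 C=12)
  2. empty(C) -> (A=6 B=0 C=0)
Reached target in 2 moves.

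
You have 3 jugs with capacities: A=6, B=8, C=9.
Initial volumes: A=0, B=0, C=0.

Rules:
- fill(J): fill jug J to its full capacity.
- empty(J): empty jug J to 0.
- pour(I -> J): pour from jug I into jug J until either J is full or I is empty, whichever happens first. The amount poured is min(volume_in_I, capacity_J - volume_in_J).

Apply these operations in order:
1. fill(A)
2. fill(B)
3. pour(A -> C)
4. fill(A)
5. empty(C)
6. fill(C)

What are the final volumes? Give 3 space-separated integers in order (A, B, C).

Answer: 6 8 9

Derivation:
Step 1: fill(A) -> (A=6 B=0 C=0)
Step 2: fill(B) -> (A=6 B=8 C=0)
Step 3: pour(A -> C) -> (A=0 B=8 C=6)
Step 4: fill(A) -> (A=6 B=8 C=6)
Step 5: empty(C) -> (A=6 B=8 C=0)
Step 6: fill(C) -> (A=6 B=8 C=9)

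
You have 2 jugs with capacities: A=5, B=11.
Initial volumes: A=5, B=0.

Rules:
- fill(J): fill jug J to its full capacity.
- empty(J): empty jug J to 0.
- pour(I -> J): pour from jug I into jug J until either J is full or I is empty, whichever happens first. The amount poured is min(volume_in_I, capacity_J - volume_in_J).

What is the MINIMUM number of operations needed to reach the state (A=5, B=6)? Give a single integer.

BFS from (A=5, B=0). One shortest path:
  1. empty(A) -> (A=0 B=0)
  2. fill(B) -> (A=0 B=11)
  3. pour(B -> A) -> (A=5 B=6)
Reached target in 3 moves.

Answer: 3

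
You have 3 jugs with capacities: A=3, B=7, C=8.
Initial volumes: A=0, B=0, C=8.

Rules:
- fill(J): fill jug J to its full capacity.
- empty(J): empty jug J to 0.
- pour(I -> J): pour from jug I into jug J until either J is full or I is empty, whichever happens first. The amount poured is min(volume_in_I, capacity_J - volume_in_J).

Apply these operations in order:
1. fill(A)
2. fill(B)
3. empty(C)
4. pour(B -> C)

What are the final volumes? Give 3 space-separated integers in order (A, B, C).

Step 1: fill(A) -> (A=3 B=0 C=8)
Step 2: fill(B) -> (A=3 B=7 C=8)
Step 3: empty(C) -> (A=3 B=7 C=0)
Step 4: pour(B -> C) -> (A=3 B=0 C=7)

Answer: 3 0 7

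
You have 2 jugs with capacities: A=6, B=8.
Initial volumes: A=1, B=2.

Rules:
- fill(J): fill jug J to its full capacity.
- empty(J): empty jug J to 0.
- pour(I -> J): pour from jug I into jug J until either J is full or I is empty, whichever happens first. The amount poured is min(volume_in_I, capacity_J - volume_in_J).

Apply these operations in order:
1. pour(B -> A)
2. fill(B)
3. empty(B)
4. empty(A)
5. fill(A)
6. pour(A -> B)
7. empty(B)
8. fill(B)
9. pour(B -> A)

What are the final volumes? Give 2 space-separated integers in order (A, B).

Step 1: pour(B -> A) -> (A=3 B=0)
Step 2: fill(B) -> (A=3 B=8)
Step 3: empty(B) -> (A=3 B=0)
Step 4: empty(A) -> (A=0 B=0)
Step 5: fill(A) -> (A=6 B=0)
Step 6: pour(A -> B) -> (A=0 B=6)
Step 7: empty(B) -> (A=0 B=0)
Step 8: fill(B) -> (A=0 B=8)
Step 9: pour(B -> A) -> (A=6 B=2)

Answer: 6 2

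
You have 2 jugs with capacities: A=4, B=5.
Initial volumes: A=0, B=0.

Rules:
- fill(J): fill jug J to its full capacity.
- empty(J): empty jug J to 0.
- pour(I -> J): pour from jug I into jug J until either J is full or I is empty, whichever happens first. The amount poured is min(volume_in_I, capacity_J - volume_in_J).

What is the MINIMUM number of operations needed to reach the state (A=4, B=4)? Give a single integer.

Answer: 3

Derivation:
BFS from (A=0, B=0). One shortest path:
  1. fill(A) -> (A=4 B=0)
  2. pour(A -> B) -> (A=0 B=4)
  3. fill(A) -> (A=4 B=4)
Reached target in 3 moves.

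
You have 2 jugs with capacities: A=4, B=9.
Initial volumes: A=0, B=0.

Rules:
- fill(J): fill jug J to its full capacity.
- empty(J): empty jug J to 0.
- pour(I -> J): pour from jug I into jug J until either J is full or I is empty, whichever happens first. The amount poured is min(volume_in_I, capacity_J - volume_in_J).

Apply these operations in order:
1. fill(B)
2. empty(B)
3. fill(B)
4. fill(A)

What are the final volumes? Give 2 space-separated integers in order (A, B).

Step 1: fill(B) -> (A=0 B=9)
Step 2: empty(B) -> (A=0 B=0)
Step 3: fill(B) -> (A=0 B=9)
Step 4: fill(A) -> (A=4 B=9)

Answer: 4 9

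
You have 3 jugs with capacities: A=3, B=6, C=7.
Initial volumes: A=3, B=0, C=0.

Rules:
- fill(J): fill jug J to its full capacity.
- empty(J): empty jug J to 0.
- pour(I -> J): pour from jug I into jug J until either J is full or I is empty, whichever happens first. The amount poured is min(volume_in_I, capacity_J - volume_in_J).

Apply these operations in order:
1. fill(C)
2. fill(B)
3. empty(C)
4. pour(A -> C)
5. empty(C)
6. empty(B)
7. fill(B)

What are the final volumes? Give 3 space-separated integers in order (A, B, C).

Step 1: fill(C) -> (A=3 B=0 C=7)
Step 2: fill(B) -> (A=3 B=6 C=7)
Step 3: empty(C) -> (A=3 B=6 C=0)
Step 4: pour(A -> C) -> (A=0 B=6 C=3)
Step 5: empty(C) -> (A=0 B=6 C=0)
Step 6: empty(B) -> (A=0 B=0 C=0)
Step 7: fill(B) -> (A=0 B=6 C=0)

Answer: 0 6 0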